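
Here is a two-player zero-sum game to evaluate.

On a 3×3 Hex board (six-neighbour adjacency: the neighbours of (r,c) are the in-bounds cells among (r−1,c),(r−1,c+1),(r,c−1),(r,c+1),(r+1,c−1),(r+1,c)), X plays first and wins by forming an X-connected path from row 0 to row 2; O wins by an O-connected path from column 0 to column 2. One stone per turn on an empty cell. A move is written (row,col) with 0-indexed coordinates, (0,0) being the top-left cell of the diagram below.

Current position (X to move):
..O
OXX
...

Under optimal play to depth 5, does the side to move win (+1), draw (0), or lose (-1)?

p1 X@[..O/OXX/...]: (0,0)[X.O/OXX/...]-1 (0,1)[.XO/OXX/...]+1* (2,0)[..O/OXX/X..]-1 (2,1)[..O/OXX/.X.]-1 (2,2)[..O/OXX/..X]-1
p2 O@[.XO/OXX/...]: (0,0)[OXO/OXX/...]-1* (2,0)[.XO/OXX/O..]-1 (2,1)[.XO/OXX/.O.]-1 (2,2)[.XO/OXX/..O]-1
p3 X@[OXO/OXX/...]: (2,0)[OXO/OXX/X..]+1* (2,1)[OXO/OXX/.X.]+1 (2,2)[OXO/OXX/..X]+1
p4 O@[OXO/OXX/X..] terminal -1; root [..O/OXX/...] d5

value(..O/OXX/..., X) = +1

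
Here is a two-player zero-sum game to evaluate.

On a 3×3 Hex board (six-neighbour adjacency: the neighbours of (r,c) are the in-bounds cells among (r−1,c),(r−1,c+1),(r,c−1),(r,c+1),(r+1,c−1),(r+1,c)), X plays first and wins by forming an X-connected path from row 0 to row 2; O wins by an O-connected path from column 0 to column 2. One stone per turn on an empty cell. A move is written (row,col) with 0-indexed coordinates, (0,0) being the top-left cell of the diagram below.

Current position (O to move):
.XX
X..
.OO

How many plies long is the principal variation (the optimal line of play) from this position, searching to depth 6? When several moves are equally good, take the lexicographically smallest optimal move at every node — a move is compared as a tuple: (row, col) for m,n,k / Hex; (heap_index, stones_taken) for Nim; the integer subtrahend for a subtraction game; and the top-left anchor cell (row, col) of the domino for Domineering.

PV length from [.XX/X../.OO]: 1 ply

ply 1, O at .XX/X../.OO | (0,0)=-1→OXX/X../.OO; (1,1)=-1→.XX/XO./.OO; (1,2)=-1→.XX/X.O/.OO; (2,0)=+1→.XX/X../OOO*
ply 2: .XX/X../OOO is terminal -1 (X); from .XX/X../.OO depth 6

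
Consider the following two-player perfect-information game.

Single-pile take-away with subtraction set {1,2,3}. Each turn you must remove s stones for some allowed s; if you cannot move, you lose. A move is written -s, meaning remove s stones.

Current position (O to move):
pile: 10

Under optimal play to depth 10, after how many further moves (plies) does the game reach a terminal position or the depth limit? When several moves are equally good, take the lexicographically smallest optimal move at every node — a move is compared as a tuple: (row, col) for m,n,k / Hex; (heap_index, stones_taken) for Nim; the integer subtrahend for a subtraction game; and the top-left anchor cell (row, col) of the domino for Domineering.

[10] O move#1: -1:-1/9, -2:+1/8*, -3:-1/7
[8] X move#2: -1:-1/7*, -2:-1/6, -3:-1/5
[7] O move#3: -1:-1/6, -2:-1/5, -3:+1/4*
[4] X move#4: -1:-1/3*, -2:-1/2, -3:-1/1
[3] O move#5: -1:-1/2, -2:-1/1, -3:+1/0*
[0] end (terminal -1, X#6); searched 10 to 10

PV length from [10]: 5 plies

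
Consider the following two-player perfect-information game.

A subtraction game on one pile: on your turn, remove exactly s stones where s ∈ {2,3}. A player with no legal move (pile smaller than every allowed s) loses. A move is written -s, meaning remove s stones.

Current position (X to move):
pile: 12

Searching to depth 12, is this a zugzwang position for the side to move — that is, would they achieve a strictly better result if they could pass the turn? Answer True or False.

[12] X move#1: -2:+1/10*, -3:-1/9
[10] O move#2: -2:-1/8*, -3:-1/7
[8] X move#3: -2:+1/6*, -3:+1/5
[6] O move#4: -2:-1/4*, -3:-1/3
[4] X move#5: -2:-1/2, -3:+1/1*
[1] end (terminal -1, O#6); searched 12 to 12
pass branch (O moves first from the same position):
  | [12] O move#1: -2:+1/10*, -3:-1/9
  | [10] X move#2: -2:-1/8*, -3:-1/7
  | [8] O move#3: -2:+1/6*, -3:+1/5
  | [6] X move#4: -2:-1/4*, -3:-1/3
  | [4] O move#5: -2:-1/2, -3:+1/1*
  | [1] end (terminal -1, X#6); searched 12 to 12
X moving scores +1; X passing scores -1

zugzwang(12, X) = False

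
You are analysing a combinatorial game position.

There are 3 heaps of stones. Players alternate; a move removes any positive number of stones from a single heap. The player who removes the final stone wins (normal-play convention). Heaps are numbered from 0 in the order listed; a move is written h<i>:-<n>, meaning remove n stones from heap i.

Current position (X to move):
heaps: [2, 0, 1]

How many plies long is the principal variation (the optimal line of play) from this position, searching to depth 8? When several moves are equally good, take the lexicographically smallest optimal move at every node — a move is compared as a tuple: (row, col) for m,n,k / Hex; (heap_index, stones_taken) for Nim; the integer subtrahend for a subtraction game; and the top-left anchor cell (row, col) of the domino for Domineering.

p1 X@[(2,0,1)]: h0:-1[(1,0,1)]+1* h0:-2[(0,0,1)]-1 h2:-1[(2,0,0)]-1
p2 O@[(1,0,1)]: h0:-1[(0,0,1)]-1* h2:-1[(1,0,0)]-1
p3 X@[(0,0,1)]: h2:-1[(0,0,0)]+1*
p4 O@[(0,0,0)] terminal -1; root [(2,0,1)] d8

PV length from [(2,0,1)]: 3 plies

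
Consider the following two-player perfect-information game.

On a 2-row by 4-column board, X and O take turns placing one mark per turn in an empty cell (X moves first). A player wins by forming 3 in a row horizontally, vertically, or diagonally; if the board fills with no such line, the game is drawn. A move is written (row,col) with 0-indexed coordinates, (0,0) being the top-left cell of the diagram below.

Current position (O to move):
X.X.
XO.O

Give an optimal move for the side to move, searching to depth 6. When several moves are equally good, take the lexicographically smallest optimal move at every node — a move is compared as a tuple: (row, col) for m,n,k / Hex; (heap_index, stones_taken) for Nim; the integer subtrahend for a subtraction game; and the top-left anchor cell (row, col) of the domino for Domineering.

O's best at [X.X./XO.O]: (1,2)

p1 O@[X.X./XO.O]: (0,1)[XOX./XO.O]+0 (0,3)[X.XO/XO.O]-1 (1,2)[X.X./XOOO]+1*
p2 X@[X.X./XOOO] terminal -1; root [X.X./XO.O] d6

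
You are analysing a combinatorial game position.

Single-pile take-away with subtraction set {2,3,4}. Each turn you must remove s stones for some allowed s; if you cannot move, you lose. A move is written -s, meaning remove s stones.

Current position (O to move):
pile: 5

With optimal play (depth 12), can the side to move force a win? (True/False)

O winning at [5]: True

p1 O@[5]: -2[3]-1 -3[2]-1 -4[1]+1*
p2 X@[1] terminal -1; root [5] d12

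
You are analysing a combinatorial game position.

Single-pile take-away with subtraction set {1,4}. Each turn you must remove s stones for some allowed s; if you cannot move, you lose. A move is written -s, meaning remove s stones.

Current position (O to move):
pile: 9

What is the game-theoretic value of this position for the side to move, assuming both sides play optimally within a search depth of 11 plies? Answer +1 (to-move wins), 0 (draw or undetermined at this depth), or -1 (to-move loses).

value(9, O) = +1

[9] O move#1: -1:-1/8, -4:+1/5*
[5] X move#2: -1:-1/4*, -4:-1/1
[4] O move#3: -1:-1/3, -4:+1/0*
[0] end (terminal -1, X#4); searched 9 to 11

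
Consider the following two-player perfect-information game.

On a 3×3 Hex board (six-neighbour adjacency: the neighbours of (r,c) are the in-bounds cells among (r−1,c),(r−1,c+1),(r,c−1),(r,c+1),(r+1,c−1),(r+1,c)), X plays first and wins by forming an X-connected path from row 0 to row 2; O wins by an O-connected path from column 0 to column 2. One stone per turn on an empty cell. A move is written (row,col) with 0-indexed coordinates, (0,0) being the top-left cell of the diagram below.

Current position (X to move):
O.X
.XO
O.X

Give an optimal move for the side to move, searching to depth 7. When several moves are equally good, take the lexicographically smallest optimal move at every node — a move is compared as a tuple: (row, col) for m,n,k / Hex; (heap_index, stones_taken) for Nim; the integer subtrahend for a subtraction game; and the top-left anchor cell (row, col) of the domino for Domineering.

[O.X/.XO/O.X] X move#1: (0,1):-1/OXX/.XO/O.X, (1,0):-1/O.X/XXO/O.X, (2,1):+1/O.X/.XO/OXX*
[O.X/.XO/OXX] end (terminal -1, O#2); searched O.X/.XO/O.X to 7

X's best at [O.X/.XO/O.X]: (2,1)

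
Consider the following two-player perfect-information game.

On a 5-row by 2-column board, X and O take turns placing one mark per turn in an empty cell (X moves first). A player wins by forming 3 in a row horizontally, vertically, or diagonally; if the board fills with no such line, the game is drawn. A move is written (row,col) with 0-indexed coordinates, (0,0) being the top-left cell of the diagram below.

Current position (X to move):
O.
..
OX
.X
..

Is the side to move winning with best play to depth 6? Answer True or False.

[O./../OX/.X/..] X move#1: (0,1):-1/OX/../OX/.X/.., (1,0):+1/O./X./OX/.X/..*, (1,1):+1/O./.X/OX/.X/.., (3,0):-1/O./../OX/XX/.., (4,0):-1/O./../OX/.X/X., (4,1):+1/O./../OX/.X/.X
[O./X./OX/.X/..] O move#2: (0,1):-1/OO/X./OX/.X/..*, (1,1):-1/O./XO/OX/.X/.., (3,0):-1/O./X./OX/OX/.., (4,0):-1/O./X./OX/.X/O., (4,1):-1/O./X./OX/.X/.O
[OO/X./OX/.X/..] X move#3: (1,1):+1/OO/XX/OX/.X/..*, (3,0):+1/OO/X./OX/XX/.., (4,0):+1/OO/X./OX/.X/X., (4,1):+1/OO/X./OX/.X/.X
[OO/XX/OX/.X/..] end (terminal -1, O#4); searched O./../OX/.X/.. to 6

X winning at [O./../OX/.X/..]: True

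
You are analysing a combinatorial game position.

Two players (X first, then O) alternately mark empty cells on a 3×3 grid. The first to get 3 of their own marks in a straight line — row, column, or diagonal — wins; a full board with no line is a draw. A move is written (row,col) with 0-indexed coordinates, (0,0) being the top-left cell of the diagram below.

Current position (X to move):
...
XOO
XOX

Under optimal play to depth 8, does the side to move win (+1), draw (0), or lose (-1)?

[.../XOO/XOX] X move#1: (0,0):+1/X../XOO/XOX*, (0,1):+0/.X./XOO/XOX, (0,2):-1/..X/XOO/XOX
[X../XOO/XOX] end (terminal -1, O#2); searched .../XOO/XOX to 8

value(.../XOO/XOX, X) = +1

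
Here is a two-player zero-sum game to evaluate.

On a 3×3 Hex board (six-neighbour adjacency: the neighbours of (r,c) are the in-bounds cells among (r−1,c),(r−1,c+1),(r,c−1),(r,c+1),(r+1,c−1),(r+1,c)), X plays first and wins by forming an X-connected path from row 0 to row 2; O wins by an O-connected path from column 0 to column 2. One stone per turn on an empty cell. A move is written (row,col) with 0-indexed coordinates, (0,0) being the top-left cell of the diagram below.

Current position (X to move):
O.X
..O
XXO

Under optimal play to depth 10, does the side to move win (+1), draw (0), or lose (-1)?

value(O.X/..O/XXO, X) = +1

[O.X/..O/XXO] X move#1: (0,1):+1/OXX/..O/XXO*, (1,0):+1/O.X/X.O/XXO, (1,1):+1/O.X/.XO/XXO
[OXX/..O/XXO] O move#2: (1,0):-1/OXX/O.O/XXO*, (1,1):-1/OXX/.OO/XXO
[OXX/O.O/XXO] X move#3: (1,1):+1/OXX/OXO/XXO*
[OXX/OXO/XXO] end (terminal -1, O#4); searched O.X/..O/XXO to 10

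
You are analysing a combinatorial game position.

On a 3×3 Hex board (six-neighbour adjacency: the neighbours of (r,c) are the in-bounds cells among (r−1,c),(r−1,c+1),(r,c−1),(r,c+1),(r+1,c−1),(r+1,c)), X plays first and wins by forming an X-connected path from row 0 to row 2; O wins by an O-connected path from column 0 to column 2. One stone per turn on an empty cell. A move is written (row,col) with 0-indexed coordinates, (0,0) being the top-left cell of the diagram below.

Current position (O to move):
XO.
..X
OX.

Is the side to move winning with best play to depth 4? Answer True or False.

O winning at [XO./..X/OX.]: True

p1 O@[XO./..X/OX.]: (0,2)[XOO/..X/OX.]+1* (1,0)[XO./O.X/OX.]-1 (1,1)[XO./.OX/OX.]-1 (2,2)[XO./..X/OXO]-1
p2 X@[XOO/..X/OX.]: (1,0)[XOO/X.X/OX.]-1* (1,1)[XOO/.XX/OX.]-1 (2,2)[XOO/..X/OXX]-1
p3 O@[XOO/X.X/OX.]: (1,1)[XOO/XOX/OX.]+1* (2,2)[XOO/X.X/OXO]-1
p4 X@[XOO/XOX/OX.] terminal -1; root [XO./..X/OX.] d4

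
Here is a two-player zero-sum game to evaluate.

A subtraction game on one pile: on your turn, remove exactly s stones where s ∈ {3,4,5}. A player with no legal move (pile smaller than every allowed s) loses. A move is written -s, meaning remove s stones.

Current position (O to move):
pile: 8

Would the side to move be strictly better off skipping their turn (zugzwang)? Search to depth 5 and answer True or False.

zugzwang(8, O) = True

[8] O move#1: -3:-1/5*, -4:-1/4, -5:-1/3
[5] X move#2: -3:+1/2*, -4:+1/1, -5:+1/0
[2] end (terminal -1, O#3); searched 8 to 5
if O skipped the turn, X would face:
~ [8] X move#1: -3:-1/5*, -4:-1/4, -5:-1/3
~ [5] O move#2: -3:+1/2*, -4:+1/1, -5:+1/0
~ [2] end (terminal -1, X#3); searched 8 to 5
compare (O): move=-1 vs pass=+1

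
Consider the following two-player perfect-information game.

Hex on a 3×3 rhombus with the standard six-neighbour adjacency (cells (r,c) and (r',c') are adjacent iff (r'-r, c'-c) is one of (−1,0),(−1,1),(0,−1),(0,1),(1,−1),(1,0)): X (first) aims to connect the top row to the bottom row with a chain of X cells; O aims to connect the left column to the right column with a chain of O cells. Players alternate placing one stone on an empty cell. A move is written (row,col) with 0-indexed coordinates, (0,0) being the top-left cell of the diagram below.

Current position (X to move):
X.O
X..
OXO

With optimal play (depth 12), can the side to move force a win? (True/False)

X winning at [X.O/X../OXO]: True

ply 1, X at X.O/X../OXO | (0,1)=-1→XXO/X../OXO; (1,1)=+1→X.O/XX./OXO*; (1,2)=-1→X.O/X.X/OXO
ply 2: X.O/XX./OXO is terminal -1 (O); from X.O/X../OXO depth 12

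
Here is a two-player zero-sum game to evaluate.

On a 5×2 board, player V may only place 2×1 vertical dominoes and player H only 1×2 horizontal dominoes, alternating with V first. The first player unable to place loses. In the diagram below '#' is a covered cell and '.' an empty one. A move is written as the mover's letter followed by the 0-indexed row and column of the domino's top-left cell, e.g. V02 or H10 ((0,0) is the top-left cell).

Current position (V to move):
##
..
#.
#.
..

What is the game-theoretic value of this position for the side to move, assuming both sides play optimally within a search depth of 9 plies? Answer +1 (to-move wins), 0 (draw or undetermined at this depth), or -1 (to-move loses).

value(##/../#./#./.., V) = -1

[##/../#./#./..] V move#1: V11:-1/##/.#/##/#./..*, V21:-1/##/../##/##/.., V31:-1/##/../#./##/.#
[##/.#/##/#./..] H move#2: H40:+1/##/.#/##/#./##*
[##/.#/##/#./##] end (terminal -1, V#3); searched ##/../#./#./.. to 9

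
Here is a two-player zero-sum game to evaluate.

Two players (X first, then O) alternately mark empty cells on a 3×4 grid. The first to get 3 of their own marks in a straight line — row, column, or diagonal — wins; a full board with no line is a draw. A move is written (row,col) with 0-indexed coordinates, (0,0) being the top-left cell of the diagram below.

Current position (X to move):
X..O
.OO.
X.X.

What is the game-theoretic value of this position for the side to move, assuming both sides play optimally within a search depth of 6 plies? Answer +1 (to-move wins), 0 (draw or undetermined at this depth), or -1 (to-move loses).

p1 X@[X..O/.OO./X.X.]: (0,1)[XX.O/.OO./X.X.]-1 (0,2)[X.XO/.OO./X.X.]-1 (1,0)[X..O/XOO./X.X.]+1* (1,3)[X..O/.OOX/X.X.]-1 (2,1)[X..O/.OO./XXX.]+1 (2,3)[X..O/.OO./X.XX]-1
p2 O@[X..O/XOO./X.X.] terminal -1; root [X..O/.OO./X.X.] d6

value(X..O/.OO./X.X., X) = +1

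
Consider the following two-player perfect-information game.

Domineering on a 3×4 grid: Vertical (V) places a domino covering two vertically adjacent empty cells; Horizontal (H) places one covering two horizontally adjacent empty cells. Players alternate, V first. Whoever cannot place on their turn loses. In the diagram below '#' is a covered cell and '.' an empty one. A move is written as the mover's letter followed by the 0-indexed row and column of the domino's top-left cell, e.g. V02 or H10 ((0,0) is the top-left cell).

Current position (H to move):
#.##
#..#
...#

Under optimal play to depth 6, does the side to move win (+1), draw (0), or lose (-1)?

value(#.##/#..#/...#, H) = +1

p1 H@[#.##/#..#/...#]: H11[#.##/####/...#]+1* H20[#.##/#..#/##.#]-1 H21[#.##/#..#/.###]-1
p2 V@[#.##/####/...#] terminal -1; root [#.##/#..#/...#] d6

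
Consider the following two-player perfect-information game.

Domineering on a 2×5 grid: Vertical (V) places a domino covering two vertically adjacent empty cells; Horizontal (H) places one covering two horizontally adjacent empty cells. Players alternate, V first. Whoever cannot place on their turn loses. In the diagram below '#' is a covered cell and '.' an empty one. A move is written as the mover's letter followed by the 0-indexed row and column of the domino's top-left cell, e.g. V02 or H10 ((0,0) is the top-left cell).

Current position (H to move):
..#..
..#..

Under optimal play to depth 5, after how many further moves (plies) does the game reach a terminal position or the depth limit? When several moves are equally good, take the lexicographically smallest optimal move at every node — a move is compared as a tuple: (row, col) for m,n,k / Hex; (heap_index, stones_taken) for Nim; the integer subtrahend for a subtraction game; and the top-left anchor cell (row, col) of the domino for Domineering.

PV length from [..#../..#..]: 4 plies

p1 H@[..#../..#..]: H00[###../..#..]-1* H03[..###/..#..]-1 H10[..#../###..]-1 H13[..#../..###]-1
p2 V@[###../..#..]: V03[####./..##.]+1* V04[###.#/..#.#]+1
p3 H@[####./..##.]: H10[####./####.]-1*
p4 V@[####./####.]: V04[#####/#####]+1*
p5 H@[#####/#####] terminal -1; root [..#../..#..] d5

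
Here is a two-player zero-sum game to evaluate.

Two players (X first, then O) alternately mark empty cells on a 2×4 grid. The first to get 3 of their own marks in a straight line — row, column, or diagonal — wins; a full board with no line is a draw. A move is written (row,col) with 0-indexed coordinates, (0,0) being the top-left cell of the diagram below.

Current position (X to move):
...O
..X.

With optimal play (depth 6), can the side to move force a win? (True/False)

[...O/..X.] X move#1: (0,0):+0/X..O/..X., (0,1):+0/.X.O/..X., (0,2):+0/..XO/..X., (1,0):+0/...O/X.X., (1,1):+1/...O/.XX.*, (1,3):+0/...O/..XX
[...O/.XX.] O move#2: (0,0):-1/O..O/.XX.*, (0,1):-1/.O.O/.XX., (0,2):-1/..OO/.XX., (1,0):-1/...O/OXX., (1,3):-1/...O/.XXO
[O..O/.XX.] X move#3: (0,1):+1/OX.O/.XX.*, (0,2):+1/O.XO/.XX., (1,0):+1/O..O/XXX., (1,3):+1/O..O/.XXX
[OX.O/.XX.] O move#4: (0,2):-1/OXOO/.XX.*, (1,0):-1/OX.O/OXX., (1,3):-1/OX.O/.XXO
[OXOO/.XX.] X move#5: (1,0):+1/OXOO/XXX.*, (1,3):+1/OXOO/.XXX
[OXOO/XXX.] end (terminal -1, O#6); searched ...O/..X. to 6

X winning at [...O/..X.]: True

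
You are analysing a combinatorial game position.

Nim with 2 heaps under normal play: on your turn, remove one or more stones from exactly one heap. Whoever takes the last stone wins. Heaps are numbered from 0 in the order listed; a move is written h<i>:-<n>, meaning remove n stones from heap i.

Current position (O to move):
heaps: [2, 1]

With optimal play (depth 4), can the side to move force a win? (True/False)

ply 1, O at (2,1) | h0:-1=+1→(1,1)*; h0:-2=-1→(0,1); h1:-1=-1→(2,0)
ply 2, X at (1,1) | h0:-1=-1→(0,1)*; h1:-1=-1→(1,0)
ply 3, O at (0,1) | h1:-1=+1→(0,0)*
ply 4: (0,0) is terminal -1 (X); from (2,1) depth 4

O winning at [(2,1)]: True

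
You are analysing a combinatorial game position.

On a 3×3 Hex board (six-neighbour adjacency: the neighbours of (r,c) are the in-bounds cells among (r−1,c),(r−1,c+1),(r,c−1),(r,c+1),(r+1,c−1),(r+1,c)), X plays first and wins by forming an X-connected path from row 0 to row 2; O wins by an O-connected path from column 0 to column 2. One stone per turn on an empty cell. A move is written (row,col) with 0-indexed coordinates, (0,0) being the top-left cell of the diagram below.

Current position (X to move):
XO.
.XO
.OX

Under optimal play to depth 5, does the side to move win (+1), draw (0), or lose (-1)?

value(XO./.XO/.OX, X) = +1

p1 X@[XO./.XO/.OX]: (0,2)[XOX/.XO/.OX]-1 (1,0)[XO./XXO/.OX]-1 (2,0)[XO./.XO/XOX]+1*
p2 O@[XO./.XO/XOX]: (0,2)[XOO/.XO/XOX]-1* (1,0)[XO./OXO/XOX]-1
p3 X@[XOO/.XO/XOX]: (1,0)[XOO/XXO/XOX]+1*
p4 O@[XOO/XXO/XOX] terminal -1; root [XO./.XO/.OX] d5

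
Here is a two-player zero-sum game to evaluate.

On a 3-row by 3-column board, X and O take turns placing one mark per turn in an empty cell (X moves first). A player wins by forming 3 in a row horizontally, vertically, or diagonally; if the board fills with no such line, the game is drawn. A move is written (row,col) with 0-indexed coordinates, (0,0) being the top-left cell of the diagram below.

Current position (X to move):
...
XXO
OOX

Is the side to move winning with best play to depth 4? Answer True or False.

X winning at [.../XXO/OOX]: True

p1 X@[.../XXO/OOX]: (0,0)[X../XXO/OOX]+1* (0,1)[.X./XXO/OOX]+0 (0,2)[..X/XXO/OOX]+0
p2 O@[X../XXO/OOX] terminal -1; root [.../XXO/OOX] d4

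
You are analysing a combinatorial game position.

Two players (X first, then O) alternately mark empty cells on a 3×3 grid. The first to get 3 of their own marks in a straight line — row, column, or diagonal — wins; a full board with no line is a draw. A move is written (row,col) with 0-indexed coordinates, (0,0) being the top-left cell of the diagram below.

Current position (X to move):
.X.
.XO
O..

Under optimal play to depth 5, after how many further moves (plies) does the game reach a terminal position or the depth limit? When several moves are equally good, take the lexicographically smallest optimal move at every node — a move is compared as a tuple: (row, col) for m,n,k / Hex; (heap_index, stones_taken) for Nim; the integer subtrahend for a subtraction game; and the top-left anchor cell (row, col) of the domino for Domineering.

PV length from [.X./.XO/O..]: 3 plies

ply 1, X at .X./.XO/O.. | (0,0)=+1→XX./.XO/O..*; (0,2)=+1→.XX/.XO/O..; (1,0)=+0→.X./XXO/O..; (2,1)=+1→.X./.XO/OX.; (2,2)=+1→.X./.XO/O.X
ply 2, O at XX./.XO/O.. | (0,2)=-1→XXO/.XO/O..*; (1,0)=-1→XX./OXO/O..; (2,1)=-1→XX./.XO/OO.; (2,2)=-1→XX./.XO/O.O
ply 3, X at XXO/.XO/O.. | (1,0)=-1→XXO/XXO/O..; (2,1)=+1→XXO/.XO/OX.*; (2,2)=+1→XXO/.XO/O.X
ply 4: XXO/.XO/OX. is terminal -1 (O); from .X./.XO/O.. depth 5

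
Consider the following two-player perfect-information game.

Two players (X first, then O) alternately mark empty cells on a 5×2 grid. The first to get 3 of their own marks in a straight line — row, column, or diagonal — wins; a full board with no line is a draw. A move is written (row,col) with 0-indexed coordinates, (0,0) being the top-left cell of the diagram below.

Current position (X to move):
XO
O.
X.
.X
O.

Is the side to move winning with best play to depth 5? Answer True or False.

ply 1, X at XO/O./X./.X/O. | (1,1)=+0→XO/OX/X./.X/O.; (2,1)=+1→XO/O./XX/.X/O.*; (3,0)=+0→XO/O./X./XX/O.; (4,1)=+0→XO/O./X./.X/OX
ply 2, O at XO/O./XX/.X/O. | (1,1)=-1→XO/OO/XX/.X/O.*; (3,0)=-1→XO/O./XX/OX/O.; (4,1)=-1→XO/O./XX/.X/OO
ply 3, X at XO/OO/XX/.X/O. | (3,0)=+0→XO/OO/XX/XX/O.; (4,1)=+1→XO/OO/XX/.X/OX*
ply 4: XO/OO/XX/.X/OX is terminal -1 (O); from XO/O./X./.X/O. depth 5

X winning at [XO/O./X./.X/O.]: True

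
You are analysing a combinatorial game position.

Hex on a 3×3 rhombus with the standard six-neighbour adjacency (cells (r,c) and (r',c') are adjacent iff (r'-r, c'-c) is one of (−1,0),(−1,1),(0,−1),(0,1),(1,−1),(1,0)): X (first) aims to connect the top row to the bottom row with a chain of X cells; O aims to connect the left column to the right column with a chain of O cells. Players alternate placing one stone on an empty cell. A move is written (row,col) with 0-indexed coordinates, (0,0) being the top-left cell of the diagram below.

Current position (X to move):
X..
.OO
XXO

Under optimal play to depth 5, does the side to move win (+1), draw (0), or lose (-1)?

value(X../.OO/XXO, X) = +1

p1 X@[X../.OO/XXO]: (0,1)[XX./.OO/XXO]-1 (0,2)[X.X/.OO/XXO]-1 (1,0)[X../XOO/XXO]+1*
p2 O@[X../XOO/XXO] terminal -1; root [X../.OO/XXO] d5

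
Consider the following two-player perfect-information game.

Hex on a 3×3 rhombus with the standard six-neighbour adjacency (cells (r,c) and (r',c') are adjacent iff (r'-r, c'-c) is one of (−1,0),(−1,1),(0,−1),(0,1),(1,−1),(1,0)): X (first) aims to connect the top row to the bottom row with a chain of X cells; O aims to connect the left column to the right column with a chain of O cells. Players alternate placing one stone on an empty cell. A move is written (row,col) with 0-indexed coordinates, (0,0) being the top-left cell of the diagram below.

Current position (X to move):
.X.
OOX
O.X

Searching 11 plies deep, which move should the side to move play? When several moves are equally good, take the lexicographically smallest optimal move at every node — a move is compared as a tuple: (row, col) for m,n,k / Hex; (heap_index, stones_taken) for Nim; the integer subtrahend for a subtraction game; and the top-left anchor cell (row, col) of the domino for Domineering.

X's best at [.X./OOX/O.X]: (0,2)

[.X./OOX/O.X] X move#1: (0,0):-1/XX./OOX/O.X, (0,2):+1/.XX/OOX/O.X*, (2,1):-1/.X./OOX/OXX
[.XX/OOX/O.X] end (terminal -1, O#2); searched .X./OOX/O.X to 11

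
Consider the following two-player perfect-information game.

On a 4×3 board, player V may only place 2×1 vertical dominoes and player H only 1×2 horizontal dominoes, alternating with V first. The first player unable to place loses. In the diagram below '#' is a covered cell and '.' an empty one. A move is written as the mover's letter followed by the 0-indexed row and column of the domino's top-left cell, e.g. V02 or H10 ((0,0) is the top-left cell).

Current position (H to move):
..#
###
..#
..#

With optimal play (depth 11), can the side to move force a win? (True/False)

H winning at [..#/###/..#/..#]: True

[..#/###/..#/..#] H move#1: H00:-1/###/###/..#/..#, H20:+1/..#/###/###/..#*, H30:+1/..#/###/..#/###
[..#/###/###/..#] end (terminal -1, V#2); searched ..#/###/..#/..# to 11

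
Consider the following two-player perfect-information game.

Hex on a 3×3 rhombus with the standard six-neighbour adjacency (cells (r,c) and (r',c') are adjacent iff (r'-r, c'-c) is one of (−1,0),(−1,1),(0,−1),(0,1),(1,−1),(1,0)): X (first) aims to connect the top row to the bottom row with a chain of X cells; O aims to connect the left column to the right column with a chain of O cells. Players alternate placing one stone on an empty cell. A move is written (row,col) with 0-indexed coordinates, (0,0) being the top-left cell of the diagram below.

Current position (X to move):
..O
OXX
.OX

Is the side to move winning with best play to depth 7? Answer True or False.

ply 1, X at ..O/OXX/.OX | (0,0)=-1→X.O/OXX/.OX; (0,1)=+1→.XO/OXX/.OX*; (2,0)=-1→..O/OXX/XOX
ply 2: .XO/OXX/.OX is terminal -1 (O); from ..O/OXX/.OX depth 7

X winning at [..O/OXX/.OX]: True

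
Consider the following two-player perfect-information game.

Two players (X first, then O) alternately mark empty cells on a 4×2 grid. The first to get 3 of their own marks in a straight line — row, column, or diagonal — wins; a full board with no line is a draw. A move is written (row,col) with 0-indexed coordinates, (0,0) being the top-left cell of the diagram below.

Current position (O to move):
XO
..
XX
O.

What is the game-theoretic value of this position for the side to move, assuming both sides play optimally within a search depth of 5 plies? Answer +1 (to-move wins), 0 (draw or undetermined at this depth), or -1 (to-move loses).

value(XO/../XX/O., O) = 0

p1 O@[XO/../XX/O.]: (1,0)[XO/O./XX/O.]+0* (1,1)[XO/.O/XX/O.]-1 (3,1)[XO/../XX/OO]-1
p2 X@[XO/O./XX/O.]: (1,1)[XO/OX/XX/O.]+0* (3,1)[XO/O./XX/OX]+0
p3 O@[XO/OX/XX/O.]: (3,1)[XO/OX/XX/OO]+0*
p4 X@[XO/OX/XX/OO] terminal +0; root [XO/../XX/O.] d5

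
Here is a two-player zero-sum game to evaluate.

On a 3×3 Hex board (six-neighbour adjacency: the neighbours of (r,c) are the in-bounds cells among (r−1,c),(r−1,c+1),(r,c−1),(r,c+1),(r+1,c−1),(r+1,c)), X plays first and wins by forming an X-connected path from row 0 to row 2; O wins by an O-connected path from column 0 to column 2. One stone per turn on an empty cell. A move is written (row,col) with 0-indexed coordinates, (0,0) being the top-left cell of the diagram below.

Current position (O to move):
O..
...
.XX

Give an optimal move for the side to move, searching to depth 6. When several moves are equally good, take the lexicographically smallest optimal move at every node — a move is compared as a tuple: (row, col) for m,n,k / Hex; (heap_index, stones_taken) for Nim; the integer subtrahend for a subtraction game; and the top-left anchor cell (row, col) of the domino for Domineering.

O's best at [O../.../.XX]: (0,2)

p1 O@[O../.../.XX]: (0,1)[OO./.../.XX]-1 (0,2)[O.O/.../.XX]+1* (1,0)[O../O../.XX]-1 (1,1)[O../.O./.XX]+1 (1,2)[O../..O/.XX]-1 (2,0)[O../.../OXX]-1
p2 X@[O.O/.../.XX]: (0,1)[OXO/.../.XX]-1* (1,0)[O.O/X../.XX]-1 (1,1)[O.O/.X./.XX]-1 (1,2)[O.O/..X/.XX]-1 (2,0)[O.O/.../XXX]-1
p3 O@[OXO/.../.XX]: (1,0)[OXO/O../.XX]-1 (1,1)[OXO/.O./.XX]+1* (1,2)[OXO/..O/.XX]-1 (2,0)[OXO/.../OXX]-1
p4 X@[OXO/.O./.XX]: (1,0)[OXO/XO./.XX]-1* (1,2)[OXO/.OX/.XX]-1 (2,0)[OXO/.O./XXX]-1
p5 O@[OXO/XO./.XX]: (1,2)[OXO/XOO/.XX]-1 (2,0)[OXO/XO./OXX]+1*
p6 X@[OXO/XO./OXX] terminal -1; root [O../.../.XX] d6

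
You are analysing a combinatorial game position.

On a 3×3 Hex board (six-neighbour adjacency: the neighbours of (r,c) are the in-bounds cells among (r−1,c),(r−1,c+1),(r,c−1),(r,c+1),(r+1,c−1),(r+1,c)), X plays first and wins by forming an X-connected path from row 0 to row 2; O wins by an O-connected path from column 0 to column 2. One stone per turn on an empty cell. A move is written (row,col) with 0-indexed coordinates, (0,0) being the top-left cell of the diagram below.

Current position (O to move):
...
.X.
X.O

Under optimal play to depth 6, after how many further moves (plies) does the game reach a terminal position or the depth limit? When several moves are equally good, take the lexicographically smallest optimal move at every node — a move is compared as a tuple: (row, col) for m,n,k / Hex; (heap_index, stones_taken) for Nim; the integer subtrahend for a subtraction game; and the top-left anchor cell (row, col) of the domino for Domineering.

PV length from [.../.X./X.O]: 2 plies

p1 O@[.../.X./X.O]: (0,0)[O../.X./X.O]-1* (0,1)[.O./.X./X.O]-1 (0,2)[..O/.X./X.O]-1 (1,0)[.../OX./X.O]-1 (1,2)[.../.XO/X.O]-1 (2,1)[.../.X./XOO]-1
p2 X@[O../.X./X.O]: (0,1)[OX./.X./X.O]+1* (0,2)[O.X/.X./X.O]+1 (1,0)[O../XX./X.O]+1 (1,2)[O../.XX/X.O]+1 (2,1)[O../.X./XXO]+1
p3 O@[OX./.X./X.O] terminal -1; root [.../.X./X.O] d6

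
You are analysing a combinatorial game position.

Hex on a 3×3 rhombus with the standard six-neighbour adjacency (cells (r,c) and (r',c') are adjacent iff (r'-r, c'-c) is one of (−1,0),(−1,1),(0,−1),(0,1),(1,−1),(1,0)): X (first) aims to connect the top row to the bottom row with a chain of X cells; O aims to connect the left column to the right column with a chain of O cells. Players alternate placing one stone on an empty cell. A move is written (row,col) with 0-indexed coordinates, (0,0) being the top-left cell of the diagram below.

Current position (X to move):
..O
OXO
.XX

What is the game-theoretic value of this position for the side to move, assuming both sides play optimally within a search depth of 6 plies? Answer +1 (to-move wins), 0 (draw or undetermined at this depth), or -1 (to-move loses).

value(..O/OXO/.XX, X) = +1

[..O/OXO/.XX] X move#1: (0,0):-1/X.O/OXO/.XX, (0,1):+1/.XO/OXO/.XX*, (2,0):-1/..O/OXO/XXX
[.XO/OXO/.XX] end (terminal -1, O#2); searched ..O/OXO/.XX to 6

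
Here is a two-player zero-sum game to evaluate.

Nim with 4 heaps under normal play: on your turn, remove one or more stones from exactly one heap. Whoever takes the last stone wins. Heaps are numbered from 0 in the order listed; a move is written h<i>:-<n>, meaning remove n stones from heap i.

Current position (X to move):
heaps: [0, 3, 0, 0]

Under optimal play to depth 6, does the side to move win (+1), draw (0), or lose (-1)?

value((0,3,0,0), X) = +1

[(0,3,0,0)] X move#1: h1:-1:-1/(0,2,0,0), h1:-2:-1/(0,1,0,0), h1:-3:+1/(0,0,0,0)*
[(0,0,0,0)] end (terminal -1, O#2); searched (0,3,0,0) to 6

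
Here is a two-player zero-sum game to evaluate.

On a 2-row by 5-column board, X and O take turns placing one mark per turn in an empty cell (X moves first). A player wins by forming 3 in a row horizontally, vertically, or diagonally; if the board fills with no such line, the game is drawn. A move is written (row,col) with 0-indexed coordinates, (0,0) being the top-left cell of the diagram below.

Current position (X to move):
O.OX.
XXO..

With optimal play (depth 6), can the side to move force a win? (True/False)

ply 1, X at O.OX./XXO.. | (0,1)=+0→OXOX./XXO..*; (0,4)=-1→O.OXX/XXO..; (1,3)=-1→O.OX./XXOX.; (1,4)=-1→O.OX./XXO.X
ply 2, O at OXOX./XXO.. | (0,4)=+0→OXOXO/XXO..*; (1,3)=+0→OXOX./XXOO.; (1,4)=+0→OXOX./XXO.O
ply 3, X at OXOXO/XXO.. | (1,3)=+0→OXOXO/XXOX.*; (1,4)=+0→OXOXO/XXO.X
ply 4, O at OXOXO/XXOX. | (1,4)=+0→OXOXO/XXOXO*
ply 5: OXOXO/XXOXO is terminal +0 (X); from O.OX./XXO.. depth 6

X winning at [O.OX./XXO..]: False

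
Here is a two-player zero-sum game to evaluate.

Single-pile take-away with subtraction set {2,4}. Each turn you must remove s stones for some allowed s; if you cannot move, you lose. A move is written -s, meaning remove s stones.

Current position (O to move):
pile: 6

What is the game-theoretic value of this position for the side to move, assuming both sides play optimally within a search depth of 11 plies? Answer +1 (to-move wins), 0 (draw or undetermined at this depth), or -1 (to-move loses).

[6] O move#1: -2:-1/4*, -4:-1/2
[4] X move#2: -2:-1/2, -4:+1/0*
[0] end (terminal -1, O#3); searched 6 to 11

value(6, O) = -1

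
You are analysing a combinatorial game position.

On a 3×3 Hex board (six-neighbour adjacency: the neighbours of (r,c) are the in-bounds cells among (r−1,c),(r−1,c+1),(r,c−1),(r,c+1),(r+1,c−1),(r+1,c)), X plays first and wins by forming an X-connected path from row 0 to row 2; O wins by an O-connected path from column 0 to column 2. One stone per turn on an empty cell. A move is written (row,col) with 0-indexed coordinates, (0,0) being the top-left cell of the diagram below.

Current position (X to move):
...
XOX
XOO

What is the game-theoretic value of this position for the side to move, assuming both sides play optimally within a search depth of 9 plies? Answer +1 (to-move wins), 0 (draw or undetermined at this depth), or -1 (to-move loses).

p1 X@[.../XOX/XOO]: (0,0)[X../XOX/XOO]+1* (0,1)[.X./XOX/XOO]+1 (0,2)[..X/XOX/XOO]+1
p2 O@[X../XOX/XOO] terminal -1; root [.../XOX/XOO] d9

value(.../XOX/XOO, X) = +1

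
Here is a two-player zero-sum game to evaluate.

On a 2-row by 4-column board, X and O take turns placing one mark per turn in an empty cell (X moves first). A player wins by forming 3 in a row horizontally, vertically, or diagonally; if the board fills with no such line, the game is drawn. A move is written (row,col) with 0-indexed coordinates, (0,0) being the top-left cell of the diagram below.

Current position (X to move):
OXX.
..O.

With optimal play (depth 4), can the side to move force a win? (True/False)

p1 X@[OXX./..O.]: (0,3)[OXXX/..O.]+1* (1,0)[OXX./X.O.]+0 (1,1)[OXX./.XO.]+0 (1,3)[OXX./..OX]+0
p2 O@[OXXX/..O.] terminal -1; root [OXX./..O.] d4

X winning at [OXX./..O.]: True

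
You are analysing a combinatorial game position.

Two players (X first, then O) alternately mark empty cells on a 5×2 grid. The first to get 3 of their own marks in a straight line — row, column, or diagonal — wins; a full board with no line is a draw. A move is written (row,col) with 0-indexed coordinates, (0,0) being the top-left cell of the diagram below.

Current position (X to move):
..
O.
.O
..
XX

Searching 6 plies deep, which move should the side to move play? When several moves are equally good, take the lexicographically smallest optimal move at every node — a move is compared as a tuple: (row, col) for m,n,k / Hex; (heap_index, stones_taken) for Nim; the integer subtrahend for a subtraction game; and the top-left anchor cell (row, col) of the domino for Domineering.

X's best at [../O./.O/../XX]: (2,0)

p1 X@[../O./.O/../XX]: (0,0)[X./O./.O/../XX]-1 (0,1)[.X/O./.O/../XX]-1 (1,1)[../OX/.O/../XX]-1 (2,0)[../O./XO/../XX]+0* (3,0)[../O./.O/X./XX]-1 (3,1)[../O./.O/.X/XX]-1
p2 O@[../O./XO/../XX]: (0,0)[O./O./XO/../XX]-1 (0,1)[.O/O./XO/../XX]-1 (1,1)[../OO/XO/../XX]-1 (3,0)[../O./XO/O./XX]+0* (3,1)[../O./XO/.O/XX]-1
p3 X@[../O./XO/O./XX]: (0,0)[X./O./XO/O./XX]-1 (0,1)[.X/O./XO/O./XX]+0* (1,1)[../OX/XO/O./XX]+0 (3,1)[../O./XO/OX/XX]+0
p4 O@[.X/O./XO/O./XX]: (0,0)[OX/O./XO/O./XX]+0* (1,1)[.X/OO/XO/O./XX]+0 (3,1)[.X/O./XO/OO/XX]+0
p5 X@[OX/O./XO/O./XX]: (1,1)[OX/OX/XO/O./XX]+0* (3,1)[OX/O./XO/OX/XX]+0
p6 O@[OX/OX/XO/O./XX]: (3,1)[OX/OX/XO/OO/XX]+0*
p7 X@[OX/OX/XO/OO/XX] terminal +0; root [../O./.O/../XX] d6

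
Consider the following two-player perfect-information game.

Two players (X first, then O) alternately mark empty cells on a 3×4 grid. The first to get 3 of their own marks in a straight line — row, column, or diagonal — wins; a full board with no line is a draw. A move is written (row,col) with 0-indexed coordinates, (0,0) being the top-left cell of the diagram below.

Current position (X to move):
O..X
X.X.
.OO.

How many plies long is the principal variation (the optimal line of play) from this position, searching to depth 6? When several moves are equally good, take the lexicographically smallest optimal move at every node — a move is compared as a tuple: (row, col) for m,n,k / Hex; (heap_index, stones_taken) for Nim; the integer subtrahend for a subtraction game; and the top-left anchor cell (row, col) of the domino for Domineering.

[O..X/X.X./.OO.] X move#1: (0,1):-1/OX.X/X.X./.OO., (0,2):-1/O.XX/X.X./.OO., (1,1):+1/O..X/XXX./.OO.*, (1,3):-1/O..X/X.XX/.OO., (2,0):-1/O..X/X.X./XOO., (2,3):-1/O..X/X.X./.OOX
[O..X/XXX./.OO.] end (terminal -1, O#2); searched O..X/X.X./.OO. to 6

PV length from [O..X/X.X./.OO.]: 1 ply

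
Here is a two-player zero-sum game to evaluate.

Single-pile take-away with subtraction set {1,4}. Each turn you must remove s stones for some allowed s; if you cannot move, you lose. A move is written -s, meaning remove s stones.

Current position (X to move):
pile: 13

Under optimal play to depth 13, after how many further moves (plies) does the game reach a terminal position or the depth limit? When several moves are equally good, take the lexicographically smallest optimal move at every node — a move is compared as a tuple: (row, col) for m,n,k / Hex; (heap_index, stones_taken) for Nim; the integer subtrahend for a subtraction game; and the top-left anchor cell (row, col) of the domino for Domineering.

ply 1, X at 13 | -1=+1→12*; -4=-1→9
ply 2, O at 12 | -1=-1→11*; -4=-1→8
ply 3, X at 11 | -1=+1→10*; -4=+1→7
ply 4, O at 10 | -1=-1→9*; -4=-1→6
ply 5, X at 9 | -1=-1→8; -4=+1→5*
ply 6, O at 5 | -1=-1→4*; -4=-1→1
ply 7, X at 4 | -1=-1→3; -4=+1→0*
ply 8: 0 is terminal -1 (O); from 13 depth 13

PV length from [13]: 7 plies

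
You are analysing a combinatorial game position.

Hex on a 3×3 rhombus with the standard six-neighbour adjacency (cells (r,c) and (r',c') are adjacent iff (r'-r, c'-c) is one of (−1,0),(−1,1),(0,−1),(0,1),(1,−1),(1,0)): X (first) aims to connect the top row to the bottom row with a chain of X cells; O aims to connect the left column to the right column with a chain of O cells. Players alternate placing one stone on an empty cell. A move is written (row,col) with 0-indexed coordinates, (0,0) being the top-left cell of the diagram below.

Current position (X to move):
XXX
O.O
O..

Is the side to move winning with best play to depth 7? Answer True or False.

p1 X@[XXX/O.O/O..]: (1,1)[XXX/OXO/O..]-1* (2,1)[XXX/O.O/OX.]-1 (2,2)[XXX/O.O/O.X]-1
p2 O@[XXX/OXO/O..]: (2,1)[XXX/OXO/OO.]+1* (2,2)[XXX/OXO/O.O]-1
p3 X@[XXX/OXO/OO.] terminal -1; root [XXX/O.O/O..] d7

X winning at [XXX/O.O/O..]: False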